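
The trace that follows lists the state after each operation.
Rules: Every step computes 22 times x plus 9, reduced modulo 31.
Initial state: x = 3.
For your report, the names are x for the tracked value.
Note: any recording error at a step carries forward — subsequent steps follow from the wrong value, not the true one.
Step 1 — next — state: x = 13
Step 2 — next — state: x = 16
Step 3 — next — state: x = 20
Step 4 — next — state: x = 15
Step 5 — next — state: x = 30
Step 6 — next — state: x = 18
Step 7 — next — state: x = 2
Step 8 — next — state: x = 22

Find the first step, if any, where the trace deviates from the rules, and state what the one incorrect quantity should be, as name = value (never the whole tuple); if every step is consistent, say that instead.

1. x = (22*3 + 9) mod 31 = 13 (same as recorded)
2. x = (22*13 + 9) mod 31 = 16 (checks out)
3. x = (22*16 + 9) mod 31 = 20 (checks out)
4. x = (22*20 + 9) mod 31 = 15 (same as recorded)
5. x = (22*15 + 9) mod 31 = 29 (the recorded entry deviates here)
First deviation found at step 5; the corrected entry is x = 29.

step 5, x = 29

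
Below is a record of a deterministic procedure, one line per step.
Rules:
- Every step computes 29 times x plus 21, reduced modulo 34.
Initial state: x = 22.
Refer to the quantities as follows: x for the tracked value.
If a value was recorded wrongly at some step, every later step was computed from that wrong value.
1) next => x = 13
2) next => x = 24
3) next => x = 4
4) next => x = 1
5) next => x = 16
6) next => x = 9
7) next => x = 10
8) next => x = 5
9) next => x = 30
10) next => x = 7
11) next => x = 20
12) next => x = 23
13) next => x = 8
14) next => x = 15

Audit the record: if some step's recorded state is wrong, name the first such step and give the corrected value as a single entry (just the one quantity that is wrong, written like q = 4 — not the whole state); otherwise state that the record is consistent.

1. x = (29*22 + 21) mod 34 = 13 (same as recorded)
2. x = (29*13 + 21) mod 34 = 24 (no discrepancy)
3. x = (29*24 + 21) mod 34 = 3 (the recorded entry deviates here)
So the first discrepancy is step 3, where the right value is x = 3.

step 3, x = 3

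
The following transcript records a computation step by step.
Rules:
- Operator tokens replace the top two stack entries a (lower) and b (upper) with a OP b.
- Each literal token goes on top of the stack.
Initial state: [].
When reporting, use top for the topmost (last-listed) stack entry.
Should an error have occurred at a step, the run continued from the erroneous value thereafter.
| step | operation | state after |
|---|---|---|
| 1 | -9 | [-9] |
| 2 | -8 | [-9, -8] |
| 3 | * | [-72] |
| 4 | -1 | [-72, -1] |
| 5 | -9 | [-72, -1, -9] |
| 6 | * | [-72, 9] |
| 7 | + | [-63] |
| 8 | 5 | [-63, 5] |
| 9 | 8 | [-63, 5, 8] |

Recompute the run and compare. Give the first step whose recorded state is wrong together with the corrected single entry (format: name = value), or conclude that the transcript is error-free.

step 3, top = 72

1. push -9: top = -9 (in agreement)
2. push -8: top = -8 (verified)
3. -9 * -8 = 72 (this is not what the transcript shows)
First incorrect step: 3; the correct value is top = 72.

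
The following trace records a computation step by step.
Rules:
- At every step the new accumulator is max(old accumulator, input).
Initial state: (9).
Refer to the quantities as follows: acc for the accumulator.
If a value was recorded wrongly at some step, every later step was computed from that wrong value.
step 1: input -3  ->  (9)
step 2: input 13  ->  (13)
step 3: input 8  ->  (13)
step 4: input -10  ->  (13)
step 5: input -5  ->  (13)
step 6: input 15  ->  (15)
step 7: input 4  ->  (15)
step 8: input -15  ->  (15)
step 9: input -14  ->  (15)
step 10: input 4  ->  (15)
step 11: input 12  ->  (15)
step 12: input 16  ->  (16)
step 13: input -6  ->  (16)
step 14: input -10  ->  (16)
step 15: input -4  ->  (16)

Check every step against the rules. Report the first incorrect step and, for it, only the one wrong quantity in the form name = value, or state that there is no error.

no error

Recomputing the run from the initial state:
step 1: acc = 9
step 2: acc = 13
step 3: acc = 13
step 4: acc = 13
step 5: acc = 13
step 6: acc = 15
step 7: acc = 15
step 8: acc = 15
step 9: acc = 15
step 10: acc = 15
step 11: acc = 15
step 12: acc = 16
step 13: acc = 16
step 14: acc = 16
step 15: acc = 16
This matches the trace at every step.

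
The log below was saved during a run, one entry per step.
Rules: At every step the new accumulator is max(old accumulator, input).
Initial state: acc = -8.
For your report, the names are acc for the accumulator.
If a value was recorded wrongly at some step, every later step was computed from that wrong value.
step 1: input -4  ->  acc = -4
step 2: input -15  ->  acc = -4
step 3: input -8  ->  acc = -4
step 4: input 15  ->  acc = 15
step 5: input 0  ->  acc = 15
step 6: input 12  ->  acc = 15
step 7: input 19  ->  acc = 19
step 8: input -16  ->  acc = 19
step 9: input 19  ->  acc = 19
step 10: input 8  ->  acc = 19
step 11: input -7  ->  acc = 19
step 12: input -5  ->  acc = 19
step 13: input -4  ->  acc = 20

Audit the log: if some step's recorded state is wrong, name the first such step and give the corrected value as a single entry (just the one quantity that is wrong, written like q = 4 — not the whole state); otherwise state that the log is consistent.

Recomputing the run from the initial state:
step 1: acc = -4
step 2: acc = -4
step 3: acc = -4
step 4: acc = 15
step 5: acc = 15
step 6: acc = 15
step 7: acc = 19
step 8: acc = 19
step 9: acc = 19
step 10: acc = 19
step 11: acc = 19
step 12: acc = 19
step 13: acc = 19
The first disagreement with the log is at step 13, where the value should be acc = 19.

step 13, acc = 19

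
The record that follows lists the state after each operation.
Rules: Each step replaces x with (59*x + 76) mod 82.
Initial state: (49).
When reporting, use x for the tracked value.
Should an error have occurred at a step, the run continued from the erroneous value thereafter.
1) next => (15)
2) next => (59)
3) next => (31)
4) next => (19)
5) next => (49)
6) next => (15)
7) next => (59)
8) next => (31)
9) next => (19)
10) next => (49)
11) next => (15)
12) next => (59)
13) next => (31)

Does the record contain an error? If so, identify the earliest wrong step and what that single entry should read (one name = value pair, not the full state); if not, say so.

no error

Recomputing the run from the initial state:
step 1: x = 15
step 2: x = 59
step 3: x = 31
step 4: x = 19
step 5: x = 49
step 6: x = 15
step 7: x = 59
step 8: x = 31
step 9: x = 19
step 10: x = 49
step 11: x = 15
step 12: x = 59
step 13: x = 31
This matches the record at every step.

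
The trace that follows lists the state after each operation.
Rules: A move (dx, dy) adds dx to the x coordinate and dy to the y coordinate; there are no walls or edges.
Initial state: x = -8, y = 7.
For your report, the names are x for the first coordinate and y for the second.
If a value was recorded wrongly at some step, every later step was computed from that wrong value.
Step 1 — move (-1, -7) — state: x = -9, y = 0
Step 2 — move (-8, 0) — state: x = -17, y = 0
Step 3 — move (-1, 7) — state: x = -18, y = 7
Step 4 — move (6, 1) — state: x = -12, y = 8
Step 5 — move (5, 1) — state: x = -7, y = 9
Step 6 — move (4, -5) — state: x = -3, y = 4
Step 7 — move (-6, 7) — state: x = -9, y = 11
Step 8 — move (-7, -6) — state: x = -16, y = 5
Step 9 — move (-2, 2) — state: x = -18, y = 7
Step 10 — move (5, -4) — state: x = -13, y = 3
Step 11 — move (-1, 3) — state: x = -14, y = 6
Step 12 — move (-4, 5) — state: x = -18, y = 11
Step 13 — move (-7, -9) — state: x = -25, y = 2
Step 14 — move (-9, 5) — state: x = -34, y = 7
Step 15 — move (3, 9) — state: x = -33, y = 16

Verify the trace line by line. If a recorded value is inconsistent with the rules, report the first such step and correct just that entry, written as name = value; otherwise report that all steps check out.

step 1: x = -8 + (-1) = -9, y = 7 + (-7) = 0 -> consistent with the trace
step 2: x = -9 + (-8) = -17, y = 0 + (0) = 0 -> in agreement
step 3: x = -17 + (-1) = -18, y = 0 + (7) = 7 -> same as recorded
step 4: x = -18 + (6) = -12, y = 7 + (1) = 8 -> agrees with the trace
step 5: x = -12 + (5) = -7, y = 8 + (1) = 9 -> no discrepancy
step 6: x = -7 + (4) = -3, y = 9 + (-5) = 4 -> checks out
step 7: x = -3 + (-6) = -9, y = 4 + (7) = 11 -> same as recorded
step 8: x = -9 + (-7) = -16, y = 11 + (-6) = 5 -> same as recorded
step 9: x = -16 + (-2) = -18, y = 5 + (2) = 7 -> matches
step 10: x = -18 + (5) = -13, y = 7 + (-4) = 3 -> in agreement
step 11: x = -13 + (-1) = -14, y = 3 + (3) = 6 -> confirmed correct
step 12: x = -14 + (-4) = -18, y = 6 + (5) = 11 -> verified
step 13: x = -18 + (-7) = -25, y = 11 + (-9) = 2 -> matches
step 14: x = -25 + (-9) = -34, y = 2 + (5) = 7 -> same as recorded
step 15: x = -34 + (3) = -31, y = 7 + (9) = 16 -> not what was recorded
The earliest wrong entry is at step 15: it should read x = -31.

step 15, x = -31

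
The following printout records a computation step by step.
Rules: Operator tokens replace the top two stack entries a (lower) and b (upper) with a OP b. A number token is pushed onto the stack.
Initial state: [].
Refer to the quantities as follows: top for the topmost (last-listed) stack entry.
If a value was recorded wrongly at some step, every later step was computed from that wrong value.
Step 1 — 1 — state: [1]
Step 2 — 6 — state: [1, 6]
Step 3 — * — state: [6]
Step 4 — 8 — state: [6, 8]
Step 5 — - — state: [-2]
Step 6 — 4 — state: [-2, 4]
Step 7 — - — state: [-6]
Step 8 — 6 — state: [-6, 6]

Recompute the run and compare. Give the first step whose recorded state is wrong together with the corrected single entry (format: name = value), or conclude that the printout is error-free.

Recomputing the run from the initial state:
step 1: [1]
step 2: [1, 6]
step 3: [6]
step 4: [6, 8]
step 5: [-2]
step 6: [-2, 4]
step 7: [-6]
step 8: [-6, 6]
This matches the printout at every step.

no error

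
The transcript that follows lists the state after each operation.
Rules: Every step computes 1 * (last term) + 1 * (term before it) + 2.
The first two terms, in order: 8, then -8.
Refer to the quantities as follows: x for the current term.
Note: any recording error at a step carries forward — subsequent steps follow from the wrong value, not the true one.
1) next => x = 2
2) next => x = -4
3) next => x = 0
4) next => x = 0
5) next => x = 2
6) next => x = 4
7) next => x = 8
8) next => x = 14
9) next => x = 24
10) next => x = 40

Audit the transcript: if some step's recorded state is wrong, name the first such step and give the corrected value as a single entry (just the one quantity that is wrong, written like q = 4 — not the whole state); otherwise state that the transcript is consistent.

step 4, x = -2

1. x = 1*(-8) + (1)*(8) + (2) = 2 (exactly as logged)
2. x = 1*(2) + (1)*(-8) + (2) = -4 (agrees with the transcript)
3. x = 1*(-4) + (1)*(2) + (2) = 0 (agrees with the transcript)
4. x = 1*(0) + (1)*(-4) + (2) = -2 (a discrepancy with the transcript)
That makes step 4 the first incorrect line — x = -2 is what it should show.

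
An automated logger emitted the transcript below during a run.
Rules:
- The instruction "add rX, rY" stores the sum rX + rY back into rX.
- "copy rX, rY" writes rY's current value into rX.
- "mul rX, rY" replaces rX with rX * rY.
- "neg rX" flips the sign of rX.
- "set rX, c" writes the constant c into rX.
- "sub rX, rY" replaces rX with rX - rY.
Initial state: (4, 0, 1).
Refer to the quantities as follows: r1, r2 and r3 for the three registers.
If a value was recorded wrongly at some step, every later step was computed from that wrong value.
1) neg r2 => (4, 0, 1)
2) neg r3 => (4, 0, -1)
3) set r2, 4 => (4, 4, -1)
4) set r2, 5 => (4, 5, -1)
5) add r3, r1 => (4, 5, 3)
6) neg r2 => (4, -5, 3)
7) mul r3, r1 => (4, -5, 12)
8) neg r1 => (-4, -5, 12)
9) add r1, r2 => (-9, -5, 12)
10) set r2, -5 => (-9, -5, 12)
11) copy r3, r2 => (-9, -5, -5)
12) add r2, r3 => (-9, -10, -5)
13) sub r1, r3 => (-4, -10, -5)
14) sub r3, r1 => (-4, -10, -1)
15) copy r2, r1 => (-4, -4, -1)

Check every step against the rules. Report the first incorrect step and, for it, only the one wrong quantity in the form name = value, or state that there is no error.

no error

Recomputing the run from the initial state:
step 1: r1 = 4, r2 = 0, r3 = 1
step 2: r1 = 4, r2 = 0, r3 = -1
step 3: r1 = 4, r2 = 4, r3 = -1
step 4: r1 = 4, r2 = 5, r3 = -1
step 5: r1 = 4, r2 = 5, r3 = 3
step 6: r1 = 4, r2 = -5, r3 = 3
step 7: r1 = 4, r2 = -5, r3 = 12
step 8: r1 = -4, r2 = -5, r3 = 12
step 9: r1 = -9, r2 = -5, r3 = 12
step 10: r1 = -9, r2 = -5, r3 = 12
step 11: r1 = -9, r2 = -5, r3 = -5
step 12: r1 = -9, r2 = -10, r3 = -5
step 13: r1 = -4, r2 = -10, r3 = -5
step 14: r1 = -4, r2 = -10, r3 = -1
step 15: r1 = -4, r2 = -4, r3 = -1
This matches the transcript at every step.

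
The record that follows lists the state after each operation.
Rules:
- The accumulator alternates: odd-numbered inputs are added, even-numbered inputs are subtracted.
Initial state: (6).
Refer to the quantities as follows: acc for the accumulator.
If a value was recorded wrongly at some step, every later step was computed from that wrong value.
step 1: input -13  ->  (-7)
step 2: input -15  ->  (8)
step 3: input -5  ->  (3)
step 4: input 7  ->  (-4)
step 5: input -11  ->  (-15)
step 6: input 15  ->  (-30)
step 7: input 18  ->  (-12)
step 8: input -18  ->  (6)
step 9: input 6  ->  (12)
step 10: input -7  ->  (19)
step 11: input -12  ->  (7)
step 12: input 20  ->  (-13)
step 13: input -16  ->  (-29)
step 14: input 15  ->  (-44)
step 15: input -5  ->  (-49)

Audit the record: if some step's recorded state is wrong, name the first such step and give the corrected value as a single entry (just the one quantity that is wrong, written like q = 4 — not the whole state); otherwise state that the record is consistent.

no error

Recomputing the run from the initial state:
step 1: acc = -7
step 2: acc = 8
step 3: acc = 3
step 4: acc = -4
step 5: acc = -15
step 6: acc = -30
step 7: acc = -12
step 8: acc = 6
step 9: acc = 12
step 10: acc = 19
step 11: acc = 7
step 12: acc = -13
step 13: acc = -29
step 14: acc = -44
step 15: acc = -49
This matches the record at every step.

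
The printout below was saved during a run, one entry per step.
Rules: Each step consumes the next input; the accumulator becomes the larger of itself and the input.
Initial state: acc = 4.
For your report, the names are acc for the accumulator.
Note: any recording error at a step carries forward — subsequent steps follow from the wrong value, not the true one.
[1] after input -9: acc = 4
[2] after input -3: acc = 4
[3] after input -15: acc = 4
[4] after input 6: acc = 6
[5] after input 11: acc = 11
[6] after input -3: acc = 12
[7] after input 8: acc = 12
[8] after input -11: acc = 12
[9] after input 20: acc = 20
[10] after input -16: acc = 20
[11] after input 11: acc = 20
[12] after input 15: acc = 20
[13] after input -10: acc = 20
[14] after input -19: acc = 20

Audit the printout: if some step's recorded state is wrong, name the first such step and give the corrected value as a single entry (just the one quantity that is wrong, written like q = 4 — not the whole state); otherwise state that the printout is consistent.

step 6, acc = 11

Recomputing the run from the initial state:
step 1: acc = 4
step 2: acc = 4
step 3: acc = 4
step 4: acc = 6
step 5: acc = 11
step 6: acc = 11
step 7: acc = 11
step 8: acc = 11
step 9: acc = 20
step 10: acc = 20
step 11: acc = 20
step 12: acc = 20
step 13: acc = 20
step 14: acc = 20
The first disagreement with the printout is at step 6, where the value should be acc = 11.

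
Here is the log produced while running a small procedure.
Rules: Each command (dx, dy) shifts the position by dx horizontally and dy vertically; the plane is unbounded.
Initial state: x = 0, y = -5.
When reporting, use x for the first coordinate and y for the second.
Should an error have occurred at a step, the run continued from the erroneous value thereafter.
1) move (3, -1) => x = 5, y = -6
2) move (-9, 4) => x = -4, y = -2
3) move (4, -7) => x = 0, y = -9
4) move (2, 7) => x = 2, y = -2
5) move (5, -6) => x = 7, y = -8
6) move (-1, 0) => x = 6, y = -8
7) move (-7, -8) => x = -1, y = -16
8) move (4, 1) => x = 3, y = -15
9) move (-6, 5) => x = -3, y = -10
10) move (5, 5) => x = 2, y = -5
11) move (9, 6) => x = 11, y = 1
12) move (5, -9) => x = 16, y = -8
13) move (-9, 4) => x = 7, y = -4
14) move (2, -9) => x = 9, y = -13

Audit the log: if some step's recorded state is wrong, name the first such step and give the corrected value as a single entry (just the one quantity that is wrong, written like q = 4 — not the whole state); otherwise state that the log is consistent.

Recomputing the run from the initial state:
step 1: x = 3, y = -6
step 2: x = -6, y = -2
step 3: x = -2, y = -9
step 4: x = 0, y = -2
step 5: x = 5, y = -8
step 6: x = 4, y = -8
step 7: x = -3, y = -16
step 8: x = 1, y = -15
step 9: x = -5, y = -10
step 10: x = 0, y = -5
step 11: x = 9, y = 1
step 12: x = 14, y = -8
step 13: x = 5, y = -4
step 14: x = 7, y = -13
The first disagreement with the log is at step 1, where the value should be x = 3.

step 1, x = 3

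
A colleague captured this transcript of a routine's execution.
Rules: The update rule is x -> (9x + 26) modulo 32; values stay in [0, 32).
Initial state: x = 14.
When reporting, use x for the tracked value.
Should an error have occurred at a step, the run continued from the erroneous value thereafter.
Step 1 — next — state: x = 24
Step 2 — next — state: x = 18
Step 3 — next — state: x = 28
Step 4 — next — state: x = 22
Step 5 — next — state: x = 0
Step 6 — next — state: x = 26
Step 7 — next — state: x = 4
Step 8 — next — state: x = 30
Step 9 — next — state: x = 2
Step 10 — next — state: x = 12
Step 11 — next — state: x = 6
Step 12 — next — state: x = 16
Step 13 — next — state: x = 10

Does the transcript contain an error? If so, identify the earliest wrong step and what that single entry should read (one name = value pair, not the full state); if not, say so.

step 1: x = (9*14 + 26) mod 32 = 24 -> exactly as logged
step 2: x = (9*24 + 26) mod 32 = 18 -> checks out
step 3: x = (9*18 + 26) mod 32 = 28 -> exactly as logged
step 4: x = (9*28 + 26) mod 32 = 22 -> no discrepancy
step 5: x = (9*22 + 26) mod 32 = 0 -> confirmed correct
step 6: x = (9*0 + 26) mod 32 = 26 -> verified
step 7: x = (9*26 + 26) mod 32 = 4 -> checks out
step 8: x = (9*4 + 26) mod 32 = 30 -> exactly as logged
step 9: x = (9*30 + 26) mod 32 = 8 -> this is not what the transcript shows
The earliest wrong entry is at step 9: it should read x = 8.

step 9, x = 8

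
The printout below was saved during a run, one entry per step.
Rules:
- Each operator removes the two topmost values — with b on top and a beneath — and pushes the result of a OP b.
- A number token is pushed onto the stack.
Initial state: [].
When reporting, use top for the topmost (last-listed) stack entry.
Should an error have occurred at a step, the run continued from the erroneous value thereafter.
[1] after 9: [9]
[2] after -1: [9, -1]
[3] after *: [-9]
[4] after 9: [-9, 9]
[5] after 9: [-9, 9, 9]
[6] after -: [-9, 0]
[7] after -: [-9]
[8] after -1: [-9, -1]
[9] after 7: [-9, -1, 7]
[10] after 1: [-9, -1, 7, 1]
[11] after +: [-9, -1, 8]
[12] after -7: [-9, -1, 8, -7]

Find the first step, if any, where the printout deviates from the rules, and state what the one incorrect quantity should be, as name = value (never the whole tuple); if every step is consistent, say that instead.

no error

step 1: push 9: top = 9 -> in agreement
step 2: push -1: top = -1 -> no discrepancy
step 3: 9 * -1 = -9 -> agrees with the printout
step 4: push 9: top = 9 -> agrees with the printout
step 5: push 9: top = 9 -> verified
step 6: 9 - 9 = 0 -> in agreement
step 7: -9 - 0 = -9 -> checks out
step 8: push -1: top = -1 -> matches
step 9: push 7: top = 7 -> exactly as logged
step 10: push 1: top = 1 -> verified
step 11: 7 + 1 = 8 -> no discrepancy
step 12: push -7: top = -7 -> in agreement
All entries verified; no error found.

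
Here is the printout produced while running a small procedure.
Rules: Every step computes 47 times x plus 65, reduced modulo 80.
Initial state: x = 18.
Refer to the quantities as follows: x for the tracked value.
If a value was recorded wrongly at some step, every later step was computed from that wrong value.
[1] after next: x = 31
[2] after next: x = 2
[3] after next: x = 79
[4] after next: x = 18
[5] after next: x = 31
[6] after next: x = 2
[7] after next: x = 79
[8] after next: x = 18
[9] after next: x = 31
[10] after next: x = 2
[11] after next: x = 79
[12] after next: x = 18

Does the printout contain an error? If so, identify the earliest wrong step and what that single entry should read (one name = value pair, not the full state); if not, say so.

no error

Step 1: x = (47*18 + 65) mod 80 = 31 — no discrepancy.
Step 2: x = (47*31 + 65) mod 80 = 2 — agrees with the printout.
Step 3: x = (47*2 + 65) mod 80 = 79 — same as recorded.
Step 4: x = (47*79 + 65) mod 80 = 18 — verified.
Step 5: x = (47*18 + 65) mod 80 = 31 — confirmed correct.
Step 6: x = (47*31 + 65) mod 80 = 2 — confirmed correct.
Step 7: x = (47*2 + 65) mod 80 = 79 — same as recorded.
Step 8: x = (47*79 + 65) mod 80 = 18 — no discrepancy.
Step 9: x = (47*18 + 65) mod 80 = 31 — in agreement.
Step 10: x = (47*31 + 65) mod 80 = 2 — matches.
Step 11: x = (47*2 + 65) mod 80 = 79 — in agreement.
Step 12: x = (47*79 + 65) mod 80 = 18 — confirmed correct.
All entries verified; no error found.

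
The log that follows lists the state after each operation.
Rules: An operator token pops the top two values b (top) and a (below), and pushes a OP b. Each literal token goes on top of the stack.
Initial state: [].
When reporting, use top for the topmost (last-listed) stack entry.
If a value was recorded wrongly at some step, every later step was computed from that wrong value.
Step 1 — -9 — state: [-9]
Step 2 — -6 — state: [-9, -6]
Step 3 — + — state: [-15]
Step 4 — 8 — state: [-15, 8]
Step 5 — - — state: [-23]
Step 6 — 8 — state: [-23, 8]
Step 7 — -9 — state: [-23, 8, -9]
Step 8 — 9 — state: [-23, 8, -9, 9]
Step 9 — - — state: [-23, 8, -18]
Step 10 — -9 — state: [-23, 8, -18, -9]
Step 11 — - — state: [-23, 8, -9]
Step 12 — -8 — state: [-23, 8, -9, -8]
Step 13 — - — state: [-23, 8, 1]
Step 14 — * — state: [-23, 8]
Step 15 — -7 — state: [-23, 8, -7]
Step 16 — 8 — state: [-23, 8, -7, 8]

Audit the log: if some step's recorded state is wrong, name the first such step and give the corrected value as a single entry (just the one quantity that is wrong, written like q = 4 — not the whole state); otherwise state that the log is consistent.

step 13, top = -1

step 1: push -9: top = -9 -> matches
step 2: push -6: top = -6 -> exactly as logged
step 3: -9 + -6 = -15 -> consistent with the log
step 4: push 8: top = 8 -> same as recorded
step 5: -15 - 8 = -23 -> checks out
step 6: push 8: top = 8 -> in agreement
step 7: push -9: top = -9 -> verified
step 8: push 9: top = 9 -> in agreement
step 9: -9 - 9 = -18 -> checks out
step 10: push -9: top = -9 -> confirmed correct
step 11: -18 - -9 = -9 -> exactly as logged
step 12: push -8: top = -8 -> consistent with the log
step 13: -9 - -8 = -1 -> not what was recorded
The audit stops at step 13: the recorded entry is wrong and should be top = -1.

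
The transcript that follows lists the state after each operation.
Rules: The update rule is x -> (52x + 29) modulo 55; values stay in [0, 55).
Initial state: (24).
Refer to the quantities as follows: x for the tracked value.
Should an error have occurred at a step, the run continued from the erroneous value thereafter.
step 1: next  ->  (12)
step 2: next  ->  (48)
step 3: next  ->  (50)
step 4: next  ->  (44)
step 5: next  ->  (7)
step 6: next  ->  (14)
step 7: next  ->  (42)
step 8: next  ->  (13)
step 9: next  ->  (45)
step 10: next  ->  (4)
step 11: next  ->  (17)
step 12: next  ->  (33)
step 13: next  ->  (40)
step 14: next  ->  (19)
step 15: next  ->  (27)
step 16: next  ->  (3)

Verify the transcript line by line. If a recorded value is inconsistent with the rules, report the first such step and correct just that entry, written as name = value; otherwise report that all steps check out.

Recomputing the run from the initial state:
step 1: x = 12
step 2: x = 48
step 3: x = 50
step 4: x = 44
step 5: x = 7
step 6: x = 8
step 7: x = 5
step 8: x = 14
step 9: x = 42
step 10: x = 13
step 11: x = 45
step 12: x = 4
step 13: x = 17
step 14: x = 33
step 15: x = 40
step 16: x = 19
The first disagreement with the transcript is at step 6, where the value should be x = 8.

step 6, x = 8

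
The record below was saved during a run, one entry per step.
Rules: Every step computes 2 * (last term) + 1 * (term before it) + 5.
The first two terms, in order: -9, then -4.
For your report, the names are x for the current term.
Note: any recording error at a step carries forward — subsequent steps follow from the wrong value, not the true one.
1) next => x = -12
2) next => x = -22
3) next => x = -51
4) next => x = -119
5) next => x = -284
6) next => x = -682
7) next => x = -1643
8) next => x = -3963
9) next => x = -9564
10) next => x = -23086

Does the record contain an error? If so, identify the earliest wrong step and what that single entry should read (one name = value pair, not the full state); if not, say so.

step 2, x = -23

Step 1: x = 2*(-4) + (1)*(-9) + (5) = -12 — exactly as logged.
Step 2: x = 2*(-12) + (1)*(-4) + (5) = -23 — the record has a different value.
So the first discrepancy is step 2, where the right value is x = -23.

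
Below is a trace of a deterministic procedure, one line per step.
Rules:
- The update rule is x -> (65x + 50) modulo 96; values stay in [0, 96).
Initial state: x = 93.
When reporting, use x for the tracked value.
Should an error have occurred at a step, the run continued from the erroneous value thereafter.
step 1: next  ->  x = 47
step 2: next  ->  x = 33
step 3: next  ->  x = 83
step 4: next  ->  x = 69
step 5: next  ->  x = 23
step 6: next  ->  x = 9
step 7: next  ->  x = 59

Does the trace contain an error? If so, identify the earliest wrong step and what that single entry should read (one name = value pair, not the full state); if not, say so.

1. x = (65*93 + 50) mod 96 = 47 (consistent with the trace)
2. x = (65*47 + 50) mod 96 = 33 (matches)
3. x = (65*33 + 50) mod 96 = 83 (in agreement)
4. x = (65*83 + 50) mod 96 = 69 (consistent with the trace)
5. x = (65*69 + 50) mod 96 = 23 (agrees with the trace)
6. x = (65*23 + 50) mod 96 = 9 (matches)
7. x = (65*9 + 50) mod 96 = 59 (agrees with the trace)
The recomputation confirms every line.

no error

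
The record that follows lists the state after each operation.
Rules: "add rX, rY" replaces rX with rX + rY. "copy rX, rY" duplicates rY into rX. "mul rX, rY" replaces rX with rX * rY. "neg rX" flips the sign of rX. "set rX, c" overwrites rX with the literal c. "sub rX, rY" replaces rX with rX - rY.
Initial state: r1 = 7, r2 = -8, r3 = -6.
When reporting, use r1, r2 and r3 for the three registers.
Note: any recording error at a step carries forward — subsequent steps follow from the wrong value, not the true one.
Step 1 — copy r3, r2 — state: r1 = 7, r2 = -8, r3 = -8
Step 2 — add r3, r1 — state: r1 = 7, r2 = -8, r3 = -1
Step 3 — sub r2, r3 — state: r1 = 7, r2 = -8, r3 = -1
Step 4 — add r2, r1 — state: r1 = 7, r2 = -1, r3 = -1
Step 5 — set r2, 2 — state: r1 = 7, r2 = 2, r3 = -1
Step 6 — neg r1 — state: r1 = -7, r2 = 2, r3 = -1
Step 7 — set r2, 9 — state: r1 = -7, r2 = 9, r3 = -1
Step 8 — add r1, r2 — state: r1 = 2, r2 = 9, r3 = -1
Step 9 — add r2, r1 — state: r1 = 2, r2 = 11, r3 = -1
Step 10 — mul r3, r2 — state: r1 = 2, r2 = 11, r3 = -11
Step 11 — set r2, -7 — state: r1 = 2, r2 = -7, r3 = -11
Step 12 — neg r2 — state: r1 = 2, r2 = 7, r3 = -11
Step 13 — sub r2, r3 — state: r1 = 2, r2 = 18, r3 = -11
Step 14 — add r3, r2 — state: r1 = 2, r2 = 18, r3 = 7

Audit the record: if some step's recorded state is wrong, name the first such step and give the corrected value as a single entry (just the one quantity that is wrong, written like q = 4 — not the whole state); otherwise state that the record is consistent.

step 3, r2 = -7

Recomputing the run from the initial state:
step 1: r1 = 7, r2 = -8, r3 = -8
step 2: r1 = 7, r2 = -8, r3 = -1
step 3: r1 = 7, r2 = -7, r3 = -1
step 4: r1 = 7, r2 = 0, r3 = -1
step 5: r1 = 7, r2 = 2, r3 = -1
step 6: r1 = -7, r2 = 2, r3 = -1
step 7: r1 = -7, r2 = 9, r3 = -1
step 8: r1 = 2, r2 = 9, r3 = -1
step 9: r1 = 2, r2 = 11, r3 = -1
step 10: r1 = 2, r2 = 11, r3 = -11
step 11: r1 = 2, r2 = -7, r3 = -11
step 12: r1 = 2, r2 = 7, r3 = -11
step 13: r1 = 2, r2 = 18, r3 = -11
step 14: r1 = 2, r2 = 18, r3 = 7
The first disagreement with the record is at step 3, where the value should be r2 = -7.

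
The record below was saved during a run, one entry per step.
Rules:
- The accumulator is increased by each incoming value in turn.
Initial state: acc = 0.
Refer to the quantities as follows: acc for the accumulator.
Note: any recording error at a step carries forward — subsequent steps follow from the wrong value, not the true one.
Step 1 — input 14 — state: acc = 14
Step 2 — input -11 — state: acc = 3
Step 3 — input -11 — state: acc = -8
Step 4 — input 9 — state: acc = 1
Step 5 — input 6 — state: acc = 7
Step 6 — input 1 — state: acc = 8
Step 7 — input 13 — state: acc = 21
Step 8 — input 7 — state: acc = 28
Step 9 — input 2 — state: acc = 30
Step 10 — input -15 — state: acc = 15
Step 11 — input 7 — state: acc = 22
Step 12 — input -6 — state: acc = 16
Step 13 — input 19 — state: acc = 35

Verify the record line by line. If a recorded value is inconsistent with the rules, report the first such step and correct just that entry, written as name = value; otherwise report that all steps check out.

Recomputing the run from the initial state:
step 1: acc = 14
step 2: acc = 3
step 3: acc = -8
step 4: acc = 1
step 5: acc = 7
step 6: acc = 8
step 7: acc = 21
step 8: acc = 28
step 9: acc = 30
step 10: acc = 15
step 11: acc = 22
step 12: acc = 16
step 13: acc = 35
This matches the record at every step.

no error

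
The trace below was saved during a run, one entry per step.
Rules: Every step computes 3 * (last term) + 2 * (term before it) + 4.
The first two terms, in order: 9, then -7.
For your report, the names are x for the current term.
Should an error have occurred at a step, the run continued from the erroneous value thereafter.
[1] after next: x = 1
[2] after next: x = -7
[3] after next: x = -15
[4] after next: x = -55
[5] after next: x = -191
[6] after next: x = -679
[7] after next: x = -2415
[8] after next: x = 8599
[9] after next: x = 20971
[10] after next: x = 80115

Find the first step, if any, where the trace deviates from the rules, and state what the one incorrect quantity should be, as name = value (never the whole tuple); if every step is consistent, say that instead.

Step 1: x = 3*(-7) + (2)*(9) + (4) = 1 — exactly as logged.
Step 2: x = 3*(1) + (2)*(-7) + (4) = -7 — no discrepancy.
Step 3: x = 3*(-7) + (2)*(1) + (4) = -15 — agrees with the trace.
Step 4: x = 3*(-15) + (2)*(-7) + (4) = -55 — in agreement.
Step 5: x = 3*(-55) + (2)*(-15) + (4) = -191 — confirmed correct.
Step 6: x = 3*(-191) + (2)*(-55) + (4) = -679 — exactly as logged.
Step 7: x = 3*(-679) + (2)*(-191) + (4) = -2415 — confirmed correct.
Step 8: x = 3*(-2415) + (2)*(-679) + (4) = -8599 — the trace disagrees here.
First deviation found at step 8; the corrected entry is x = -8599.

step 8, x = -8599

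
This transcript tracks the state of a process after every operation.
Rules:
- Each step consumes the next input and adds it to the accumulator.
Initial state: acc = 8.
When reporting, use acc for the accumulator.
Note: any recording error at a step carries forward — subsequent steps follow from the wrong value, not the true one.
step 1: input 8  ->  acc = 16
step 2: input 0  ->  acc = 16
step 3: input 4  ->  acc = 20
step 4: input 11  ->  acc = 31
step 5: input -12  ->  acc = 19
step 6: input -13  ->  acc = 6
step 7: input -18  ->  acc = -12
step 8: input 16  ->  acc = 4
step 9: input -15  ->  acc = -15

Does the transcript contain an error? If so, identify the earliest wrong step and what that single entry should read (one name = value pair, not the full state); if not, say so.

Recomputing the run from the initial state:
step 1: acc = 16
step 2: acc = 16
step 3: acc = 20
step 4: acc = 31
step 5: acc = 19
step 6: acc = 6
step 7: acc = -12
step 8: acc = 4
step 9: acc = -11
The first disagreement with the transcript is at step 9, where the value should be acc = -11.

step 9, acc = -11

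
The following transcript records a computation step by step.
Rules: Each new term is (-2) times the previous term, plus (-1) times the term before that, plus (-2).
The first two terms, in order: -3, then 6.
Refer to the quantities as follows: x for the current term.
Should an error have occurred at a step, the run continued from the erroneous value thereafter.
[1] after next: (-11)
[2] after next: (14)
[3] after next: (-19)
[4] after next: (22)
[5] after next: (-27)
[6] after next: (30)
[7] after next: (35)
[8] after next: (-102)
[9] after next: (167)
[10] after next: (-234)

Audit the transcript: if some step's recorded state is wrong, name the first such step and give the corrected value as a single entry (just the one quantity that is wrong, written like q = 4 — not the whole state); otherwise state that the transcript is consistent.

step 7, x = -35

step 1: x = -2*(6) + (-1)*(-3) + (-2) = -11 -> exactly as logged
step 2: x = -2*(-11) + (-1)*(6) + (-2) = 14 -> no discrepancy
step 3: x = -2*(14) + (-1)*(-11) + (-2) = -19 -> verified
step 4: x = -2*(-19) + (-1)*(14) + (-2) = 22 -> confirmed correct
step 5: x = -2*(22) + (-1)*(-19) + (-2) = -27 -> checks out
step 6: x = -2*(-27) + (-1)*(22) + (-2) = 30 -> same as recorded
step 7: x = -2*(30) + (-1)*(-27) + (-2) = -35 -> the transcript has a different value
So the first discrepancy is step 7, where the right value is x = -35.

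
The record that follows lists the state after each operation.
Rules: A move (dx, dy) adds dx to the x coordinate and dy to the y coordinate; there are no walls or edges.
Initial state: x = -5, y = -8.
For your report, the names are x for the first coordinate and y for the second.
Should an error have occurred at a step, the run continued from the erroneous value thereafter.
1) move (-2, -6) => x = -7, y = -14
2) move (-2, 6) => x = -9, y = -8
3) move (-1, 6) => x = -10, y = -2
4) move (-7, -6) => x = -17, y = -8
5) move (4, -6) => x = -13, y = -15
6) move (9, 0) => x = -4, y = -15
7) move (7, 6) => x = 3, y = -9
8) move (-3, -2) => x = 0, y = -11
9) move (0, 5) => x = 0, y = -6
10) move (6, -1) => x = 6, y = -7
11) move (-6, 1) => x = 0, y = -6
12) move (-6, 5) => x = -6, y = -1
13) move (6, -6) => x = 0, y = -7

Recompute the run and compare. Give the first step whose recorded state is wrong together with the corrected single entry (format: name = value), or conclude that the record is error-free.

Step 1: x = -5 + (-2) = -7, y = -8 + (-6) = -14 — no discrepancy.
Step 2: x = -7 + (-2) = -9, y = -14 + (6) = -8 — in agreement.
Step 3: x = -9 + (-1) = -10, y = -8 + (6) = -2 — verified.
Step 4: x = -10 + (-7) = -17, y = -2 + (-6) = -8 — matches.
Step 5: x = -17 + (4) = -13, y = -8 + (-6) = -14 — the entry is off here.
So the first discrepancy is step 5, where the right value is y = -14.

step 5, y = -14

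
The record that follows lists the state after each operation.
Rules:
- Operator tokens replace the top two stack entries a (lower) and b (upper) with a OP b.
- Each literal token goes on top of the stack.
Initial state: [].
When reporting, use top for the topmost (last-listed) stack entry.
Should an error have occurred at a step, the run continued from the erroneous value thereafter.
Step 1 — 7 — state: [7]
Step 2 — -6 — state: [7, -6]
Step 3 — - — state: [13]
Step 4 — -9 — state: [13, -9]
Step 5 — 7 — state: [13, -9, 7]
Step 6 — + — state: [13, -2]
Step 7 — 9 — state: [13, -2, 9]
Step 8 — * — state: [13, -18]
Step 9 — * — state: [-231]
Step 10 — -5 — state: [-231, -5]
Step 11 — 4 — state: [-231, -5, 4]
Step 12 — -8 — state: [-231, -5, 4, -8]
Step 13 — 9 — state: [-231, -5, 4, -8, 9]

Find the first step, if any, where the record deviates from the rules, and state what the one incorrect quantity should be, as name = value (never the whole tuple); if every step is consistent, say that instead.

Step 1: push 7: top = 7 — checks out.
Step 2: push -6: top = -6 — verified.
Step 3: 7 - -6 = 13 — matches.
Step 4: push -9: top = -9 — same as recorded.
Step 5: push 7: top = 7 — in agreement.
Step 6: -9 + 7 = -2 — verified.
Step 7: push 9: top = 9 — consistent with the record.
Step 8: -2 * 9 = -18 — checks out.
Step 9: 13 * -18 = -234 — the recorded entry deviates here.
Step 9 is the first one off; corrected, top = -234.

step 9, top = -234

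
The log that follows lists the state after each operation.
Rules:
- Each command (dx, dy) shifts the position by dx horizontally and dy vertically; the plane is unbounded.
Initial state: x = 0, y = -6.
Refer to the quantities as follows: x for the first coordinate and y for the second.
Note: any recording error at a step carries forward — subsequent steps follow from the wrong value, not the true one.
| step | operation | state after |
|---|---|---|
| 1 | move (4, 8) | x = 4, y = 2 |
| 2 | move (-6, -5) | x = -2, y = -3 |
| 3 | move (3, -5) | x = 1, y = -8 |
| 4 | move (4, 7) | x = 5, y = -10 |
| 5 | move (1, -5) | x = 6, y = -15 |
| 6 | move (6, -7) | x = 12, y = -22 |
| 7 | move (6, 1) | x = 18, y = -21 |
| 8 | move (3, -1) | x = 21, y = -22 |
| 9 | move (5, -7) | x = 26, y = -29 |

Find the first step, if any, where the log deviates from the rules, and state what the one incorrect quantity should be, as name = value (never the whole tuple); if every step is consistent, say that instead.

step 1: x = 0 + (4) = 4, y = -6 + (8) = 2 -> exactly as logged
step 2: x = 4 + (-6) = -2, y = 2 + (-5) = -3 -> confirmed correct
step 3: x = -2 + (3) = 1, y = -3 + (-5) = -8 -> matches
step 4: x = 1 + (4) = 5, y = -8 + (7) = -1 -> not what was recorded
The audit stops at step 4: the recorded entry is wrong and should be y = -1.

step 4, y = -1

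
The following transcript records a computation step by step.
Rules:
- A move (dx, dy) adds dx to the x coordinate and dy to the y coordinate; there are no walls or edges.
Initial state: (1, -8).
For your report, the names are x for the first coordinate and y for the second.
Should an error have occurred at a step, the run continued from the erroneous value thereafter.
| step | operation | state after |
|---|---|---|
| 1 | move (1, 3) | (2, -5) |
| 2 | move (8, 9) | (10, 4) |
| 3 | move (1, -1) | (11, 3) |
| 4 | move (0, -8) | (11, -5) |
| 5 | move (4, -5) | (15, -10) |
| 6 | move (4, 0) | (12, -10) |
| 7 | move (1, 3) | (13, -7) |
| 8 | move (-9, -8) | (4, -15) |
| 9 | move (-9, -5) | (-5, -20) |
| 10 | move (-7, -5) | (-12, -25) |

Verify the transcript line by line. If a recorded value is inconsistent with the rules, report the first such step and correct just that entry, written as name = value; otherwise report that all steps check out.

1. x = 1 + (1) = 2, y = -8 + (3) = -5 (agrees with the transcript)
2. x = 2 + (8) = 10, y = -5 + (9) = 4 (checks out)
3. x = 10 + (1) = 11, y = 4 + (-1) = 3 (confirmed correct)
4. x = 11 + (0) = 11, y = 3 + (-8) = -5 (confirmed correct)
5. x = 11 + (4) = 15, y = -5 + (-5) = -10 (consistent with the transcript)
6. x = 15 + (4) = 19, y = -10 + (0) = -10 (the transcript disagrees here)
First incorrect step: 6; the correct value is x = 19.

step 6, x = 19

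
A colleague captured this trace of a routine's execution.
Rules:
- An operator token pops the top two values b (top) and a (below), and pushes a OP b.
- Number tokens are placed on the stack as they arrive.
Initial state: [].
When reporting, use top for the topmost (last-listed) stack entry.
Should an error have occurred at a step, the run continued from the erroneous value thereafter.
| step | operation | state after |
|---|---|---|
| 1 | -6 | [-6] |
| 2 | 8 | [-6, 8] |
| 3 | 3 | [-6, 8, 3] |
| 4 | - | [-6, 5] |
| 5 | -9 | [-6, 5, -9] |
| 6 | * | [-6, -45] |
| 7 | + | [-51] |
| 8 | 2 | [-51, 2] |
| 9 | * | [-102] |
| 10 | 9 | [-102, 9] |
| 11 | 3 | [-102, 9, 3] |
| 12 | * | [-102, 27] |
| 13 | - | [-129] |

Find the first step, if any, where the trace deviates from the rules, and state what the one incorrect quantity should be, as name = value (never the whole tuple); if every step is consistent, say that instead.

no error

step 1: push -6: top = -6 -> verified
step 2: push 8: top = 8 -> exactly as logged
step 3: push 3: top = 3 -> confirmed correct
step 4: 8 - 3 = 5 -> matches
step 5: push -9: top = -9 -> agrees with the trace
step 6: 5 * -9 = -45 -> checks out
step 7: -6 + -45 = -51 -> matches
step 8: push 2: top = 2 -> confirmed correct
step 9: -51 * 2 = -102 -> same as recorded
step 10: push 9: top = 9 -> agrees with the trace
step 11: push 3: top = 3 -> no discrepancy
step 12: 9 * 3 = 27 -> matches
step 13: -102 - 27 = -129 -> confirmed correct
All steps check out; nothing to correct.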